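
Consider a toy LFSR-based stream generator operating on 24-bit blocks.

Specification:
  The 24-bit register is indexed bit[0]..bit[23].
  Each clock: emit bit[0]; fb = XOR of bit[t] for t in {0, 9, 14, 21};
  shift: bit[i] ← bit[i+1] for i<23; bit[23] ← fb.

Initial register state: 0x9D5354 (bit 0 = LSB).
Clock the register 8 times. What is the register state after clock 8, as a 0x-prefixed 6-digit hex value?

0xEC9D53

reg_0 = 0x9D5354
clock 1: out=0, reg = 0x4EA9AA
clock 2: out=0, reg = 0x2754D5
clock 3: out=1, reg = 0x93AA6A
clock 4: out=0, reg = 0xC9D535
clock 5: out=1, reg = 0x64EA9A
clock 6: out=0, reg = 0xB2754D
clock 7: out=1, reg = 0xD93AA6
clock 8: out=0, reg = 0xEC9D53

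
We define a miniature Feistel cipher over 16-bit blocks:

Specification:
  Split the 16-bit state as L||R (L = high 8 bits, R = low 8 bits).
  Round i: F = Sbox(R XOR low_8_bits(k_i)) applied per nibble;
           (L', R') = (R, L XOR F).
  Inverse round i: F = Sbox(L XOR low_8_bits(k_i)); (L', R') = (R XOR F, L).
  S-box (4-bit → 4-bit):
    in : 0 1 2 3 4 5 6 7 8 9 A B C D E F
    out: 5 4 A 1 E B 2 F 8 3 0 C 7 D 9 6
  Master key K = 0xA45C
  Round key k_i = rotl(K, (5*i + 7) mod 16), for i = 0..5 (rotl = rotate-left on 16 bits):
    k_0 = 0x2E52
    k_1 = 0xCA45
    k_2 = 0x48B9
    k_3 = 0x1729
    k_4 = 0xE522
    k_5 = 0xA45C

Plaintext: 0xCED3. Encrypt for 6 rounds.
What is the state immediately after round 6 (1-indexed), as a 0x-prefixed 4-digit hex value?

s_0 = plaintext = 0xCED3
s_1 = Round(s_0, k_0) = 0xD34A
s_2 = Round(s_1, k_1) = 0x4A85
s_3 = Round(s_2, k_2) = 0x855D
s_4 = Round(s_3, k_3) = 0x5D7B
s_5 = Round(s_4, k_4) = 0x7BEE
s_6 = Round(s_5, k_5) = 0xEEB1

0xEEB1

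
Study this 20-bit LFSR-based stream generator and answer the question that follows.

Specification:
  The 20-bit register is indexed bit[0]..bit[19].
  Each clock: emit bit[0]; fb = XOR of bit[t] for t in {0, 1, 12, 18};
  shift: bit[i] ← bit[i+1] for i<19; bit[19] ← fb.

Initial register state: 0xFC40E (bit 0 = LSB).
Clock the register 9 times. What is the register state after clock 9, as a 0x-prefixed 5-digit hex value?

reg_0 = 0xFC40E
clock 1: out=0, reg = 0x7E207
clock 2: out=1, reg = 0xBF103
clock 3: out=1, reg = 0xDF881
clock 4: out=1, reg = 0xEFC40
clock 5: out=0, reg = 0x77E20
clock 6: out=0, reg = 0x3BF10
clock 7: out=0, reg = 0x9DF88
clock 8: out=0, reg = 0xCEFC4
clock 9: out=0, reg = 0xE77E2

0xE77E2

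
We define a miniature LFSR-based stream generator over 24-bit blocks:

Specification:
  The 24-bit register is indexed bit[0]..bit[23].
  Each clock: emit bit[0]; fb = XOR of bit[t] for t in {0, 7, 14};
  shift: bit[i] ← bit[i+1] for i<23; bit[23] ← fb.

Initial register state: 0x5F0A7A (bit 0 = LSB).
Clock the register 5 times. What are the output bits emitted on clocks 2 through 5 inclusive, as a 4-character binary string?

1011

reg_0 = 0x5F0A7A
clock 1: out=0, reg = 0x2F853D
clock 2: out=1, reg = 0x97C29E
clock 3: out=0, reg = 0x4BE14F
clock 4: out=1, reg = 0x25F0A7
clock 5: out=1, reg = 0x92F853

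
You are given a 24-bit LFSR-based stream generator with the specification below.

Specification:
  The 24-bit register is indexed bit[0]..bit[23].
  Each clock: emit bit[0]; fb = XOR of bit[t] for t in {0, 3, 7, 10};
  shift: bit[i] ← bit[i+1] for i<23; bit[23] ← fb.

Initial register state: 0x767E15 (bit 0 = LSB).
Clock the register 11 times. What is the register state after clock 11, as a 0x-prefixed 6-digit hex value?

reg_0 = 0x767E15
clock 1: out=1, reg = 0x3B3F0A
clock 2: out=0, reg = 0x1D9F85
clock 3: out=1, reg = 0x8ECFC2
clock 4: out=0, reg = 0x4767E1
clock 5: out=1, reg = 0xA3B3F0
clock 6: out=0, reg = 0xD1D9F8
clock 7: out=0, reg = 0x68ECFC
clock 8: out=0, reg = 0xB4767E
clock 9: out=0, reg = 0x5A3B3F
clock 10: out=1, reg = 0x2D1D9F
clock 11: out=1, reg = 0x168ECF

0x168ECF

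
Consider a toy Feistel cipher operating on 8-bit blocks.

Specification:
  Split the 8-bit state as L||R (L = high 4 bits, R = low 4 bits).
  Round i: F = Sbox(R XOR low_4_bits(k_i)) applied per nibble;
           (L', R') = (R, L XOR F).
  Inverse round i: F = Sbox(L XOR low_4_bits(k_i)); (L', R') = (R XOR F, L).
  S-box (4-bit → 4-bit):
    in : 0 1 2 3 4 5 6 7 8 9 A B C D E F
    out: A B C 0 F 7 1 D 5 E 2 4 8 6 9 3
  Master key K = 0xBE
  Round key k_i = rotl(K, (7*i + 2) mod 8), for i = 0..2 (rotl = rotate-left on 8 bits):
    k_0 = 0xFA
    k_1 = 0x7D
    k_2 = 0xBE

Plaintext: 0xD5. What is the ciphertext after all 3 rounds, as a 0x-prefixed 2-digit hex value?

s_0 = plaintext = 0xD5
s_1 = Round(s_0, k_0) = 0x5E
s_2 = Round(s_1, k_1) = 0xE5
s_3 = Round(s_2, k_2) = 0x5A

0x5A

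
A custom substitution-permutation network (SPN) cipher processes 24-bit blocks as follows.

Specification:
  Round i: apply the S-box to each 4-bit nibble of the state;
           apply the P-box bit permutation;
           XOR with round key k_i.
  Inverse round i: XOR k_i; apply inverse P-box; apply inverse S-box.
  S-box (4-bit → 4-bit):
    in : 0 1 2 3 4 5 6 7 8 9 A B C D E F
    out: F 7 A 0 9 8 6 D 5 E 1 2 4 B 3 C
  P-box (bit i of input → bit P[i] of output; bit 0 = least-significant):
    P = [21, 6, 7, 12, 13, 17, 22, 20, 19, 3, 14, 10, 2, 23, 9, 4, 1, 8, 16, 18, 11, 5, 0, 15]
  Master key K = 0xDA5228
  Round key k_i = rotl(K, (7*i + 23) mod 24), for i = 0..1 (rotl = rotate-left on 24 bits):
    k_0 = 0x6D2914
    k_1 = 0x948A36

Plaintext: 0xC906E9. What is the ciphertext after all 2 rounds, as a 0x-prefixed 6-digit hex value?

s_0 = plaintext = 0xC906E9
s_1 = Round(s_0, k_0) = 0xEA5AC9
s_2 = Round(s_1, k_1) = 0xDC92C4

0xDC92C4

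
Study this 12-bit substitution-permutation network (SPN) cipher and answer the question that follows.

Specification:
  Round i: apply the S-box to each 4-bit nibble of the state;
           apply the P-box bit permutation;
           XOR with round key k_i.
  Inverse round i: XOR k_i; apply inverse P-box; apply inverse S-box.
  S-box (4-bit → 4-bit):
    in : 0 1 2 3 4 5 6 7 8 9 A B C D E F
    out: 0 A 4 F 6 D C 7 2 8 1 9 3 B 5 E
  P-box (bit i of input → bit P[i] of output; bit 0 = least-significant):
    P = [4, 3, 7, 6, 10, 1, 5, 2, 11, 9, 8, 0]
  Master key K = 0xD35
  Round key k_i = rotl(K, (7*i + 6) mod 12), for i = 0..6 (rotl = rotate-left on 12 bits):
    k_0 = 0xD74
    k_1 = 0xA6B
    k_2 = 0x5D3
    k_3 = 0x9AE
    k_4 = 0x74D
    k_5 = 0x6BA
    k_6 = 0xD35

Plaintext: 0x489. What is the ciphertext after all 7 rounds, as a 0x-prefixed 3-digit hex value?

s_0 = plaintext = 0x489
s_1 = Round(s_0, k_0) = 0xE36
s_2 = Round(s_1, k_1) = 0x78D
s_3 = Round(s_2, k_2) = 0xE89
s_4 = Round(s_3, k_3) = 0x0EC
s_5 = Round(s_4, k_4) = 0x375
s_6 = Round(s_5, k_5) = 0x949
s_7 = Round(s_6, k_6) = 0xD56

0xD56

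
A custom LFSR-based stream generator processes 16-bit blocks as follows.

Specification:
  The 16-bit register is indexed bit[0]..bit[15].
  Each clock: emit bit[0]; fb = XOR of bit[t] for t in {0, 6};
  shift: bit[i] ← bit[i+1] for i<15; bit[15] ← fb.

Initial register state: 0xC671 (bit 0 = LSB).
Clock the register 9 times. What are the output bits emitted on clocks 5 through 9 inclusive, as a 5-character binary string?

11100

reg_0 = 0xC671
clock 1: out=1, reg = 0x6338
clock 2: out=0, reg = 0x319C
clock 3: out=0, reg = 0x18CE
clock 4: out=0, reg = 0x8C67
clock 5: out=1, reg = 0x4633
clock 6: out=1, reg = 0xA319
clock 7: out=1, reg = 0xD18C
clock 8: out=0, reg = 0x68C6
clock 9: out=0, reg = 0xB463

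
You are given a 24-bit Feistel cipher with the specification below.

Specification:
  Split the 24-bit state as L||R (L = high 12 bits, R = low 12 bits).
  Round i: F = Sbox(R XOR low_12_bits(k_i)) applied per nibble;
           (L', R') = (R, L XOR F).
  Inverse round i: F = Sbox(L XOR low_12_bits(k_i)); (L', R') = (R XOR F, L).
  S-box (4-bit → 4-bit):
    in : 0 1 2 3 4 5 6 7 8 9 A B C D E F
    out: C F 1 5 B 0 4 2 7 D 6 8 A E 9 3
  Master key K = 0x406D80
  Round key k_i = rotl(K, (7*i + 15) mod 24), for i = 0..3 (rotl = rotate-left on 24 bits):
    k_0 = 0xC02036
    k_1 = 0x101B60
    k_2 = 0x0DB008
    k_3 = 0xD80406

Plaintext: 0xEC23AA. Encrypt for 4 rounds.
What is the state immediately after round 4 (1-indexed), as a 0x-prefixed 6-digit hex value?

s_0 = plaintext = 0xEC23AA
s_1 = Round(s_0, k_0) = 0x3AAB18
s_2 = Round(s_1, k_1) = 0xB18F8D
s_3 = Round(s_2, k_2) = 0xF8D868
s_4 = Round(s_3, k_3) = 0x8685C4

0x8685C4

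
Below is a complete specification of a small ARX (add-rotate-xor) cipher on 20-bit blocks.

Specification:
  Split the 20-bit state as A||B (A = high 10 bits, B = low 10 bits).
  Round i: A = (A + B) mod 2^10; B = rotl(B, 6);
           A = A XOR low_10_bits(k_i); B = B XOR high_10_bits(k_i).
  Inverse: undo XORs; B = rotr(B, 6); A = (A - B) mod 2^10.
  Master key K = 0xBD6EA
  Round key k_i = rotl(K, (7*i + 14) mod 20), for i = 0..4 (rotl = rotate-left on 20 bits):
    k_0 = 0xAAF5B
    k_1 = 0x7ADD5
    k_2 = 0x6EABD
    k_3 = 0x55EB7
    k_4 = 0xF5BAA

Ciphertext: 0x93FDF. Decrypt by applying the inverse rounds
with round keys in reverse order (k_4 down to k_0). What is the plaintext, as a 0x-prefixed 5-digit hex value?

s_0 = ciphertext = 0x93FDF
s_1 = InvRound(s_0, k_4) = 0x55490
s_2 = InvRound(s_1, k_3) = 0xDAC77
s_3 = InvRound(s_2, k_2) = 0x3FCD7
s_4 = InvRound(s_3, k_1) = 0x59BC4
s_5 = InvRound(s_4, k_0) = 0xD22F5

0xD22F5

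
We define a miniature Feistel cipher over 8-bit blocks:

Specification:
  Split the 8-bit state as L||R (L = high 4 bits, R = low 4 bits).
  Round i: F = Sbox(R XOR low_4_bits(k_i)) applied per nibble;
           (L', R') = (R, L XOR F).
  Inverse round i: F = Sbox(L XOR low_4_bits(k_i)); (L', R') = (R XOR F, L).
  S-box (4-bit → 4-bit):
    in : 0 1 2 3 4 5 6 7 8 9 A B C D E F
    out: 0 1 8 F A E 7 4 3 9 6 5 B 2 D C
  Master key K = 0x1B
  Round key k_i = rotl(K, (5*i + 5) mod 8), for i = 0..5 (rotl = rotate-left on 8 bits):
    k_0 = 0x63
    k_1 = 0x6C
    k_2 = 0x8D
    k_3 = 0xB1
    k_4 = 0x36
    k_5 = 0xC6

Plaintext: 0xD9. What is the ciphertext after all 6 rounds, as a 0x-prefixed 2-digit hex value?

0x97

s_0 = plaintext = 0xD9
s_1 = Round(s_0, k_0) = 0x9B
s_2 = Round(s_1, k_1) = 0xBD
s_3 = Round(s_2, k_2) = 0xDB
s_4 = Round(s_3, k_3) = 0xBB
s_5 = Round(s_4, k_4) = 0xB9
s_6 = Round(s_5, k_5) = 0x97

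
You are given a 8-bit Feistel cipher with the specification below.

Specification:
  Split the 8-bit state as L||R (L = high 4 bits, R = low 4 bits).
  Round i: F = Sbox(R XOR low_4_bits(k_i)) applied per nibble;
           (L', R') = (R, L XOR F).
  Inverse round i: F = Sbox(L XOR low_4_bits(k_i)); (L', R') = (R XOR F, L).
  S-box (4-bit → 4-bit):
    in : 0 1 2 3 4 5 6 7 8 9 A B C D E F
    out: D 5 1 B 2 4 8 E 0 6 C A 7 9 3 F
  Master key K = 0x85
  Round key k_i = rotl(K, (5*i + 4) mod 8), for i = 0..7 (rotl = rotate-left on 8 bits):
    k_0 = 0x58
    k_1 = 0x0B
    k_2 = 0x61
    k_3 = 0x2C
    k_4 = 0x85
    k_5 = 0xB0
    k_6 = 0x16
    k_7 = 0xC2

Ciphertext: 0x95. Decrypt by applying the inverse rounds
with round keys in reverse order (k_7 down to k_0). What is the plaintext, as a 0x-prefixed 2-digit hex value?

0x21

s_0 = ciphertext = 0x95
s_1 = InvRound(s_0, k_7) = 0xF9
s_2 = InvRound(s_1, k_6) = 0xFF
s_3 = InvRound(s_2, k_5) = 0x0F
s_4 = InvRound(s_3, k_4) = 0xB0
s_5 = InvRound(s_4, k_3) = 0xEB
s_6 = InvRound(s_5, k_2) = 0x4E
s_7 = InvRound(s_6, k_1) = 0x14
s_8 = InvRound(s_7, k_0) = 0x21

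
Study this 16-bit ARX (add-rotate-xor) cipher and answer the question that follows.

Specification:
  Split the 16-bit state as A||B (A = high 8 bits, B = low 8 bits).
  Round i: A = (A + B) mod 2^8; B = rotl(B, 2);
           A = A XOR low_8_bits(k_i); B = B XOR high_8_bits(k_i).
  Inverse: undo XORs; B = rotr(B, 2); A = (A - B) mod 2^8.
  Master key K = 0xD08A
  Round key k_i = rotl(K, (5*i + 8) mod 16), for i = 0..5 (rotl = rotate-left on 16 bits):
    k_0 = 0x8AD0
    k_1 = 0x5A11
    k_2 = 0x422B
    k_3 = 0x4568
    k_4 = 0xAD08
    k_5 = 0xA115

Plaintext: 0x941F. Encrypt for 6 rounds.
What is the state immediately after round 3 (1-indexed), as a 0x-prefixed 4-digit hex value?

0xE244

s_0 = plaintext = 0x941F
s_1 = Round(s_0, k_0) = 0x63F6
s_2 = Round(s_1, k_1) = 0x4881
s_3 = Round(s_2, k_2) = 0xE244
s_4 = Round(s_3, k_3) = 0x4E54
s_5 = Round(s_4, k_4) = 0xAAFC
s_6 = Round(s_5, k_5) = 0xB352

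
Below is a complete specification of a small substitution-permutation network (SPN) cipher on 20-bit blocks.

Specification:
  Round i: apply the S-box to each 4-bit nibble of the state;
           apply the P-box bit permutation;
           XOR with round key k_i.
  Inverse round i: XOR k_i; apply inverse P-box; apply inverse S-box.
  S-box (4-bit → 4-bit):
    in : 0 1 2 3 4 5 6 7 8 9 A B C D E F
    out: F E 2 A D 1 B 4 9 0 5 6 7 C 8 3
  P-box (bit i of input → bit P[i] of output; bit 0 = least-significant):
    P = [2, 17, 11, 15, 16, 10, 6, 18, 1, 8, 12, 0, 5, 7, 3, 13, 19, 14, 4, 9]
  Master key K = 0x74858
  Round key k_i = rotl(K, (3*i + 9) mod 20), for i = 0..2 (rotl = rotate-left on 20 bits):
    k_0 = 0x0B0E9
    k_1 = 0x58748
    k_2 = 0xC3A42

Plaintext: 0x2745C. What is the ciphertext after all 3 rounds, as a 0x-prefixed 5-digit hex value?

s_0 = plaintext = 0x2745C
s_1 = Round(s_0, k_0) = 0x3E8E6
s_2 = Round(s_1, k_1) = 0x3654F
s_3 = Round(s_2, k_2) = 0xB58A4

0xB58A4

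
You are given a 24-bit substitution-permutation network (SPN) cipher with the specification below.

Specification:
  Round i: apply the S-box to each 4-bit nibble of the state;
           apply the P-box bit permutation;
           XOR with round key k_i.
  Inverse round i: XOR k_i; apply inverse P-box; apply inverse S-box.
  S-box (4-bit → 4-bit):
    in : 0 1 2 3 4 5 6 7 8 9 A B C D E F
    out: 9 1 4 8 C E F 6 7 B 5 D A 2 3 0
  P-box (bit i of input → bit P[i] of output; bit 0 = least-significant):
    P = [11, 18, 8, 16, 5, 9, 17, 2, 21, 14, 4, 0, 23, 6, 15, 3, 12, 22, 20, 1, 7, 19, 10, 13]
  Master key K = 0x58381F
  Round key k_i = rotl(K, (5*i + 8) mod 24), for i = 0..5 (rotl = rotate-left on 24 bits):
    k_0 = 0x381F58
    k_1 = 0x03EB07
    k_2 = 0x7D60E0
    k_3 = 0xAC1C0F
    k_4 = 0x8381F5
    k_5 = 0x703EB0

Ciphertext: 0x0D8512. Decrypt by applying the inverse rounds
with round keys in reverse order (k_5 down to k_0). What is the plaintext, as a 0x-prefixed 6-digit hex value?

0xE1EBB4

s_0 = ciphertext = 0x0D8512
s_1 = InvRound(s_0, k_5) = 0x9621E6
s_2 = InvRound(s_1, k_4) = 0x3424FC
s_3 = InvRound(s_2, k_3) = 0x9BE411
s_4 = InvRound(s_3, k_2) = 0xAD8BAD
s_5 = InvRound(s_4, k_1) = 0x930EAD
s_6 = InvRound(s_5, k_0) = 0xE1EBB4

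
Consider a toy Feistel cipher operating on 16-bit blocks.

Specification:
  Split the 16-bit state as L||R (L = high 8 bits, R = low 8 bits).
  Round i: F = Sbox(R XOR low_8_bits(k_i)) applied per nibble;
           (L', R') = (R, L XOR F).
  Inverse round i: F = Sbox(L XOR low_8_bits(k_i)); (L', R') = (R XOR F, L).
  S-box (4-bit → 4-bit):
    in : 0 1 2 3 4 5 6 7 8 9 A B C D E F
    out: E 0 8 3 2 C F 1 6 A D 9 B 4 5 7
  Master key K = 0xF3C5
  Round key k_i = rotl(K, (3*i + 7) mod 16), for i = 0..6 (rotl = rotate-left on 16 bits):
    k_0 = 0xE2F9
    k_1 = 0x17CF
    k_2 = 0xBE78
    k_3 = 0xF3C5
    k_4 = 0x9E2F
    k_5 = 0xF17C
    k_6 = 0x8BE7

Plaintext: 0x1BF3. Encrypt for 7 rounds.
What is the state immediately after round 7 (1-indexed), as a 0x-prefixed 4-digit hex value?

0x9542

s_0 = plaintext = 0x1BF3
s_1 = Round(s_0, k_0) = 0xF3F6
s_2 = Round(s_1, k_1) = 0xF6C9
s_3 = Round(s_2, k_2) = 0xC966
s_4 = Round(s_3, k_3) = 0x661A
s_5 = Round(s_4, k_4) = 0x1A5A
s_6 = Round(s_5, k_5) = 0x5A95
s_7 = Round(s_6, k_6) = 0x9542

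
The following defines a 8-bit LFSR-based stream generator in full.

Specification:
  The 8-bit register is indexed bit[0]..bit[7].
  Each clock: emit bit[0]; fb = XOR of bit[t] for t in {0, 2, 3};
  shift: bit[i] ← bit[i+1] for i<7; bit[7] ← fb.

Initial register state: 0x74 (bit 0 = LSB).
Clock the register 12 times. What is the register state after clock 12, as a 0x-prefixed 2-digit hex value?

0xE4

reg_0 = 0x74
clock 1: out=0, reg = 0xBA
clock 2: out=0, reg = 0xDD
clock 3: out=1, reg = 0xEE
clock 4: out=0, reg = 0x77
clock 5: out=1, reg = 0x3B
clock 6: out=1, reg = 0x1D
clock 7: out=1, reg = 0x8E
clock 8: out=0, reg = 0x47
clock 9: out=1, reg = 0x23
clock 10: out=1, reg = 0x91
clock 11: out=1, reg = 0xC8
clock 12: out=0, reg = 0xE4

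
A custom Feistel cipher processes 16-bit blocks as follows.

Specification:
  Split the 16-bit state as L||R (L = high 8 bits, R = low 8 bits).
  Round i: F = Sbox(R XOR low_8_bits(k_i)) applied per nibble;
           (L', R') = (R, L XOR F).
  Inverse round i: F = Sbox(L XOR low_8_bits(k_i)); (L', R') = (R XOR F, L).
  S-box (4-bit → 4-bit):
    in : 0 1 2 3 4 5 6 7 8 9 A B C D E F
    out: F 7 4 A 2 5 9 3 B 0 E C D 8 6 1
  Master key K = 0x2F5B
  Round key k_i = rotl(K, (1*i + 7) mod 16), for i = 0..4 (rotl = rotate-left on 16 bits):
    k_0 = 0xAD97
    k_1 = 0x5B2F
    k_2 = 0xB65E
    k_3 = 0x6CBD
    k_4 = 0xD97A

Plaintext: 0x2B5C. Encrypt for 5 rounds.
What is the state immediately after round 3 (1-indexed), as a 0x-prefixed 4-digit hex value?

s_0 = plaintext = 0x2B5C
s_1 = Round(s_0, k_0) = 0x5CF7
s_2 = Round(s_1, k_1) = 0xF7D7
s_3 = Round(s_2, k_2) = 0xD747
s_4 = Round(s_3, k_3) = 0x47C9
s_5 = Round(s_4, k_4) = 0xC98D

0xD747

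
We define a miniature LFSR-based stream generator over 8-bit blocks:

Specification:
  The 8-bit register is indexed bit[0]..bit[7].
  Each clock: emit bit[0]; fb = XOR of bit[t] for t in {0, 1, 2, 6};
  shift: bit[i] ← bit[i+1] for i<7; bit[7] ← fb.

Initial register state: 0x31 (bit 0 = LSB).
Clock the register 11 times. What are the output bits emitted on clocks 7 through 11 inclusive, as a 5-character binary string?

00100

reg_0 = 0x31
clock 1: out=1, reg = 0x98
clock 2: out=0, reg = 0x4C
clock 3: out=0, reg = 0x26
clock 4: out=0, reg = 0x13
clock 5: out=1, reg = 0x09
clock 6: out=1, reg = 0x84
clock 7: out=0, reg = 0xC2
clock 8: out=0, reg = 0x61
clock 9: out=1, reg = 0x30
clock 10: out=0, reg = 0x18
clock 11: out=0, reg = 0x0C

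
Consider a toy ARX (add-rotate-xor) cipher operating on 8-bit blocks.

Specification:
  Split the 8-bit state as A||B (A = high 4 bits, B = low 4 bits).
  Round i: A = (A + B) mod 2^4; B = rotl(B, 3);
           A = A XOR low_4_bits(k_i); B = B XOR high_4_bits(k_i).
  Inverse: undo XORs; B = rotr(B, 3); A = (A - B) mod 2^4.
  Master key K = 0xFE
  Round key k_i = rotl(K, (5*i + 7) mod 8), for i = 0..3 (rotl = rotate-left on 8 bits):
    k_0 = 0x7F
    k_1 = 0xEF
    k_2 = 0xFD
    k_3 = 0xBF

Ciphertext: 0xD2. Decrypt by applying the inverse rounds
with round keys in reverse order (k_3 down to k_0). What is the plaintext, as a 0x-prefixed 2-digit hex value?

0x43

s_0 = ciphertext = 0xD2
s_1 = InvRound(s_0, k_3) = 0xF3
s_2 = InvRound(s_1, k_2) = 0x99
s_3 = InvRound(s_2, k_1) = 0x8E
s_4 = InvRound(s_3, k_0) = 0x43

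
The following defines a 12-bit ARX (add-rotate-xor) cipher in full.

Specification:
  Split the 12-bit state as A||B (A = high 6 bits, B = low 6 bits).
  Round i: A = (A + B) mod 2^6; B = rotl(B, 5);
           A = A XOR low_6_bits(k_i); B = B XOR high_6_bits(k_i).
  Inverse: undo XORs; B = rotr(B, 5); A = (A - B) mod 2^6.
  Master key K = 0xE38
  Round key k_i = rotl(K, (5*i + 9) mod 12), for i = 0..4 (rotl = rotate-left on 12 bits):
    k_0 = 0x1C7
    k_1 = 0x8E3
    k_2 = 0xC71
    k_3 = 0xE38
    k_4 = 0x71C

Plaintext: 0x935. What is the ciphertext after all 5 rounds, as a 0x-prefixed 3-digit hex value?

0x3B7

s_0 = plaintext = 0x935
s_1 = Round(s_0, k_0) = 0x7BD
s_2 = Round(s_1, k_1) = 0xE1D
s_3 = Round(s_2, k_2) = 0x91F
s_4 = Round(s_3, k_3) = 0xED7
s_5 = Round(s_4, k_4) = 0x3B7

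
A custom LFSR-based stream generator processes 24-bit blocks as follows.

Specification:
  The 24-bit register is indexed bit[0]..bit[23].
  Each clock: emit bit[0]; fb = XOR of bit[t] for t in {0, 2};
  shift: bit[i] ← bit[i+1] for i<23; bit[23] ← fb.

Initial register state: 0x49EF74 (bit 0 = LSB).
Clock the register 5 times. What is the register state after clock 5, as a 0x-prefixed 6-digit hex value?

0x4A4F7B

reg_0 = 0x49EF74
clock 1: out=0, reg = 0xA4F7BA
clock 2: out=0, reg = 0x527BDD
clock 3: out=1, reg = 0x293DEE
clock 4: out=0, reg = 0x949EF7
clock 5: out=1, reg = 0x4A4F7B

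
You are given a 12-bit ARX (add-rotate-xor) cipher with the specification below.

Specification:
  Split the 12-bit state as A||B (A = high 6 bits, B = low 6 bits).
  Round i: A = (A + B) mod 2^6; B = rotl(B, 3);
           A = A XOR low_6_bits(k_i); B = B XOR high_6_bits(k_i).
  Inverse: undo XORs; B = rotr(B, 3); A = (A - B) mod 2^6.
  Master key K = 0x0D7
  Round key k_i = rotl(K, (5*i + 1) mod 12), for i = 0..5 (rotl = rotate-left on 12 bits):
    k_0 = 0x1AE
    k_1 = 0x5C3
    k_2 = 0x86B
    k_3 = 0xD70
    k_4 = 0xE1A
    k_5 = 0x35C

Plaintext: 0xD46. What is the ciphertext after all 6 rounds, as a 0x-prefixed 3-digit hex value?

s_0 = plaintext = 0xD46
s_1 = Round(s_0, k_0) = 0x576
s_2 = Round(s_1, k_1) = 0x221
s_3 = Round(s_2, k_2) = 0x0AD
s_4 = Round(s_3, k_3) = 0x7D8
s_5 = Round(s_4, k_4) = 0xB7B
s_6 = Round(s_5, k_5) = 0xD12

0xD12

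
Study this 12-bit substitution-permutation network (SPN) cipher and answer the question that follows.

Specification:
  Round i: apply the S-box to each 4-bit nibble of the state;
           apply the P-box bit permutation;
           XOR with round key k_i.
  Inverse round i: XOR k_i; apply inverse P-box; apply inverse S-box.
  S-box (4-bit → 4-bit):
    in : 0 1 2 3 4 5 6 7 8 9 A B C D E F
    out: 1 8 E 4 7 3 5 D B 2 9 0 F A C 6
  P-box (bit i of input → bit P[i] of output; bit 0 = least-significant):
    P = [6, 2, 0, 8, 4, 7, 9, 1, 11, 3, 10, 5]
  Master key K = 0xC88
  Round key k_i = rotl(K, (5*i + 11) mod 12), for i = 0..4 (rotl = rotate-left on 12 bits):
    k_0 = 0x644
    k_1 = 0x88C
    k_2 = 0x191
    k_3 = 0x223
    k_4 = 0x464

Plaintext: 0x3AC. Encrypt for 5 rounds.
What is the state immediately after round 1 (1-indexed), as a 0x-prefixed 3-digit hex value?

0x313

s_0 = plaintext = 0x3AC
s_1 = Round(s_0, k_0) = 0x313
s_2 = Round(s_1, k_1) = 0xC8F
s_3 = Round(s_2, k_2) = 0xD2E
s_4 = Round(s_3, k_3) = 0x188
s_5 = Round(s_4, k_4) = 0x592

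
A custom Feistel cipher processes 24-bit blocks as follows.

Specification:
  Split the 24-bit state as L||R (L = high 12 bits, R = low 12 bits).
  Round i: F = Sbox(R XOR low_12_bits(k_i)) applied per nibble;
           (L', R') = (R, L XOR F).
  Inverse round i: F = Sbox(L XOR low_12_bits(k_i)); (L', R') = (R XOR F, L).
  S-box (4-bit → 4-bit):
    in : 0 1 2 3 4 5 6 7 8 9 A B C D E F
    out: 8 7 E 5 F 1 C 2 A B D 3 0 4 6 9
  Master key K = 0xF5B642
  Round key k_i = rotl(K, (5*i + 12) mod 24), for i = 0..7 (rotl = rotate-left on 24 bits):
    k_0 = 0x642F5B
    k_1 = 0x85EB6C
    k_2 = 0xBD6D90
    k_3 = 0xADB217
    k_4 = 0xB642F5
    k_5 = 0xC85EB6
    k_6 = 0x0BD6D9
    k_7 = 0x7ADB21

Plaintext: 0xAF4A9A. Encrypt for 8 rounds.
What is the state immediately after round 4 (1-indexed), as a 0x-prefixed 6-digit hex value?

0x2C6A64

s_0 = plaintext = 0xAF4A9A
s_1 = Round(s_0, k_0) = 0xA9ABF3
s_2 = Round(s_1, k_1) = 0xBF3223
s_3 = Round(s_2, k_2) = 0x2232C6
s_4 = Round(s_3, k_3) = 0x2C6A64
s_5 = Round(s_4, k_4) = 0xA64871
s_6 = Round(s_5, k_5) = 0x871666
s_7 = Round(s_6, k_6) = 0x666048
s_8 = Round(s_7, k_7) = 0x0485AD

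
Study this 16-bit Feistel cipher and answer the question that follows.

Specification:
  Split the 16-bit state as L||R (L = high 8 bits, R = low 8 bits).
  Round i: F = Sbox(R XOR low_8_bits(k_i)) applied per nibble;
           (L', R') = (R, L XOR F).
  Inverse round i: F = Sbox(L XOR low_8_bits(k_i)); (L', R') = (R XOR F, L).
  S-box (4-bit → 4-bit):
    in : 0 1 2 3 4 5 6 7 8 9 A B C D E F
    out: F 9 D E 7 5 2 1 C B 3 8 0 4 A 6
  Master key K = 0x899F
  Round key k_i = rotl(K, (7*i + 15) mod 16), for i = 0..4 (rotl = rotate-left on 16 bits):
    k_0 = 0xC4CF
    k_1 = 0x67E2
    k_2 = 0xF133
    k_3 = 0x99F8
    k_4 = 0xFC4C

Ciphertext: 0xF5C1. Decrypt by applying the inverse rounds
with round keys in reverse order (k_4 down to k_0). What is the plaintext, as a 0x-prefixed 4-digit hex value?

s_0 = ciphertext = 0xF5C1
s_1 = InvRound(s_0, k_4) = 0x4AF5
s_2 = InvRound(s_1, k_3) = 0x784A
s_3 = InvRound(s_2, k_2) = 0x3278
s_4 = InvRound(s_3, k_1) = 0x3732
s_5 = InvRound(s_4, k_0) = 0x5E37

0x5E37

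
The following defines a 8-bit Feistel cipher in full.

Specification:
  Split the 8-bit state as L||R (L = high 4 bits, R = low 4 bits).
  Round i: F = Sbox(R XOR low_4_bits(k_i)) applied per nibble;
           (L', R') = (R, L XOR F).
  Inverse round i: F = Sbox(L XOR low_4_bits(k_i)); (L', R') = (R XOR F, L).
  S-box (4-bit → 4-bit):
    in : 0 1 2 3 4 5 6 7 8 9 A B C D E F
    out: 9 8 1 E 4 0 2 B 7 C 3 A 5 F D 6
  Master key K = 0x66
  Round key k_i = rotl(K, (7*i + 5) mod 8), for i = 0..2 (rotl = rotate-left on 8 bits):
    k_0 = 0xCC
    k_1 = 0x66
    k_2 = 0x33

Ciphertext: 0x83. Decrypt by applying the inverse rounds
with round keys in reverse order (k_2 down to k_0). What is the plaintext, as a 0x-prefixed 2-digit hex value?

0x8E

s_0 = ciphertext = 0x83
s_1 = InvRound(s_0, k_2) = 0x98
s_2 = InvRound(s_1, k_1) = 0xE9
s_3 = InvRound(s_2, k_0) = 0x8E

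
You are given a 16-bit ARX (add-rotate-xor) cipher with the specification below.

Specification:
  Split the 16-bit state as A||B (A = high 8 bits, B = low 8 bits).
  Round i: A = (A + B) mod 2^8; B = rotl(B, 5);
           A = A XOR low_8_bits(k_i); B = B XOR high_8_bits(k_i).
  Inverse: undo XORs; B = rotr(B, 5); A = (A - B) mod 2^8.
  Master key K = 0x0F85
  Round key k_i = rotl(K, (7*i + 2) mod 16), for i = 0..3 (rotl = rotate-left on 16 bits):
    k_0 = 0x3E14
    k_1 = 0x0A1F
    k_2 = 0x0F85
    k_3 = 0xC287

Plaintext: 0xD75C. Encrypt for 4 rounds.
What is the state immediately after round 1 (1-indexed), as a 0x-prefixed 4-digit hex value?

s_0 = plaintext = 0xD75C
s_1 = Round(s_0, k_0) = 0x27B5
s_2 = Round(s_1, k_1) = 0xC3BC
s_3 = Round(s_2, k_2) = 0xFA98
s_4 = Round(s_3, k_3) = 0x15D1

0x27B5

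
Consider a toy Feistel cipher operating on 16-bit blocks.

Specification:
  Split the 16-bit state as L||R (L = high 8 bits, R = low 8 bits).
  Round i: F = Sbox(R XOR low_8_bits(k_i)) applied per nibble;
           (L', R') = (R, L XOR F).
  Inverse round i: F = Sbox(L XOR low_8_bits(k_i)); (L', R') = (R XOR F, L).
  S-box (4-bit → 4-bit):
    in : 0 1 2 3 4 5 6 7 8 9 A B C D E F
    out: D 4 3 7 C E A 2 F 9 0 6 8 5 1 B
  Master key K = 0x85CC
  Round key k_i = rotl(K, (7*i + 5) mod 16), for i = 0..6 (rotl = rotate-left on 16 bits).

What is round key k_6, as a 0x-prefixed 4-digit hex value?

0x42E6

K = 0x85CC
k_0 = rotl(K, (7*0+5) mod 16) = rotl(K, 5) = 0xB990
k_1 = rotl(K, (7*1+5) mod 16) = rotl(K, 12) = 0xC85C
k_2 = rotl(K, (7*2+5) mod 16) = rotl(K, 3) = 0x2E64
k_3 = rotl(K, (7*3+5) mod 16) = rotl(K, 10) = 0x3217
k_4 = rotl(K, (7*4+5) mod 16) = rotl(K, 1) = 0x0B99
k_5 = rotl(K, (7*5+5) mod 16) = rotl(K, 8) = 0xCC85
k_6 = rotl(K, (7*6+5) mod 16) = rotl(K, 15) = 0x42E6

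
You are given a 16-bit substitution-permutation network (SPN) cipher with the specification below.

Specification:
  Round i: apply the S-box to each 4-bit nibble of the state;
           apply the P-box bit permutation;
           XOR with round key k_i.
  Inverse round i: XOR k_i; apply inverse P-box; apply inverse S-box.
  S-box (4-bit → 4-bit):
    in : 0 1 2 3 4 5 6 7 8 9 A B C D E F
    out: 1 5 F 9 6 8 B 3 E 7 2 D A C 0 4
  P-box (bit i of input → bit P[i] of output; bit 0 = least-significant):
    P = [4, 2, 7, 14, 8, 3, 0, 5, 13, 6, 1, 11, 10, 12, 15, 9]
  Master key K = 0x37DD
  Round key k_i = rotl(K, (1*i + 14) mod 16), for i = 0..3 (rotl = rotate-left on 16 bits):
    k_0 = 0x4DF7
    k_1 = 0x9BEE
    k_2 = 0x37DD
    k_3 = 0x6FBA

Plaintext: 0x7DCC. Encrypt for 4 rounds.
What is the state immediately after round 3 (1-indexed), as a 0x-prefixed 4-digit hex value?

s_0 = plaintext = 0x7DCC
s_1 = Round(s_0, k_0) = 0x11D9
s_2 = Round(s_1, k_1) = 0x3F59
s_3 = Round(s_2, k_2) = 0x316B
s_4 = Round(s_3, k_3) = 0x0800

0x316B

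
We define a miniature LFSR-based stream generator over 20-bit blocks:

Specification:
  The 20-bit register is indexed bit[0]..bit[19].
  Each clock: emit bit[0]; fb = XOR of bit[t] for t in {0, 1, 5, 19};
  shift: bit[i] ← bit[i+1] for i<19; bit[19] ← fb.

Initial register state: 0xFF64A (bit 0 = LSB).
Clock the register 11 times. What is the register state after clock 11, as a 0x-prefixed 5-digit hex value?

reg_0 = 0xFF64A
clock 1: out=0, reg = 0x7FB25
clock 2: out=1, reg = 0x3FD92
clock 3: out=0, reg = 0x9FEC9
clock 4: out=1, reg = 0x4FF64
clock 5: out=0, reg = 0xA7FB2
clock 6: out=0, reg = 0xD3FD9
clock 7: out=1, reg = 0x69FEC
clock 8: out=0, reg = 0xB4FF6
clock 9: out=0, reg = 0xDA7FB
clock 10: out=1, reg = 0x6D3FD
clock 11: out=1, reg = 0x369FE

0x369FE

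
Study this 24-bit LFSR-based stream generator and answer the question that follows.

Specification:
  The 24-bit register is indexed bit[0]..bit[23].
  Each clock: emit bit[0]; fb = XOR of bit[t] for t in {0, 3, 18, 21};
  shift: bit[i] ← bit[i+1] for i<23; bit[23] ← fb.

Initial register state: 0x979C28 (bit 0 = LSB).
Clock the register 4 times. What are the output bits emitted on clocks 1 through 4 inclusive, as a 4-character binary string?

0001

reg_0 = 0x979C28
clock 1: out=0, reg = 0x4BCE14
clock 2: out=0, reg = 0x25E70A
clock 3: out=0, reg = 0x92F385
clock 4: out=1, reg = 0xC979C2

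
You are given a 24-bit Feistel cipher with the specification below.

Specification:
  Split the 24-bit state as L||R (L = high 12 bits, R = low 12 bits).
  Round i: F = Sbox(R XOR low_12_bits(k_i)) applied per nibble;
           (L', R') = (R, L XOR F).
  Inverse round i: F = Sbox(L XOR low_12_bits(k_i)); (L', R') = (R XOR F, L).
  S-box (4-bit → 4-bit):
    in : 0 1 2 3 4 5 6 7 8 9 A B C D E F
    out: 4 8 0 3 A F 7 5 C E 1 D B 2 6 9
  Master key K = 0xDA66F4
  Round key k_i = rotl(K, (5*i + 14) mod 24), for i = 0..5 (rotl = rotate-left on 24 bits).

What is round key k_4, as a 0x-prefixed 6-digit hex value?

0x9BD369

K = 0xDA66F4
k_0 = rotl(K, (5*0+14) mod 24) = rotl(K, 14) = 0xBD3699
k_1 = rotl(K, (5*1+14) mod 24) = rotl(K, 19) = 0xA6D337
k_2 = rotl(K, (5*2+14) mod 24) = rotl(K, 0) = 0xDA66F4
k_3 = rotl(K, (5*3+14) mod 24) = rotl(K, 5) = 0x4CDE9B
k_4 = rotl(K, (5*4+14) mod 24) = rotl(K, 10) = 0x9BD369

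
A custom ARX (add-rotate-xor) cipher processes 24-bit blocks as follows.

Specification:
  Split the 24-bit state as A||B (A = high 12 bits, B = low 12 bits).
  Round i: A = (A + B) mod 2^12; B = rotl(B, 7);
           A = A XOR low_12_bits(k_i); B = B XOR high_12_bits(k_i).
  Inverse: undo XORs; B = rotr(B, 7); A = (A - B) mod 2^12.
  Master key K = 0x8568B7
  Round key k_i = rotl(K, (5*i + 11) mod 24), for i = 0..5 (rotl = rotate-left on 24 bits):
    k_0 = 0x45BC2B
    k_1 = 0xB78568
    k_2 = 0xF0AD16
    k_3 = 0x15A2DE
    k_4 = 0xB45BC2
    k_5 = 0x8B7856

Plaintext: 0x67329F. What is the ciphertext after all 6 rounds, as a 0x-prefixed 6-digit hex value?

s_0 = plaintext = 0x67329F
s_1 = Round(s_0, k_0) = 0x539BCF
s_2 = Round(s_1, k_1) = 0x460CA6
s_3 = Round(s_2, k_2) = 0xC10C6F
s_4 = Round(s_3, k_3) = 0xAA16B9
s_5 = Round(s_4, k_4) = 0xA987F0
s_6 = Round(s_5, k_5) = 0xADE088

0xADE088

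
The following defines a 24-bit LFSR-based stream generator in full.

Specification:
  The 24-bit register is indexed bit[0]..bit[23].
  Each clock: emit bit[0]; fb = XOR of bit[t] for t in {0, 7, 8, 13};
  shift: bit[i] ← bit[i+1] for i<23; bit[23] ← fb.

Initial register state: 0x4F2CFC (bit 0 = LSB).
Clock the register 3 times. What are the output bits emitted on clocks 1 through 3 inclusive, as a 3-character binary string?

001

reg_0 = 0x4F2CFC
clock 1: out=0, reg = 0x27967E
clock 2: out=0, reg = 0x13CB3F
clock 3: out=1, reg = 0x09E59F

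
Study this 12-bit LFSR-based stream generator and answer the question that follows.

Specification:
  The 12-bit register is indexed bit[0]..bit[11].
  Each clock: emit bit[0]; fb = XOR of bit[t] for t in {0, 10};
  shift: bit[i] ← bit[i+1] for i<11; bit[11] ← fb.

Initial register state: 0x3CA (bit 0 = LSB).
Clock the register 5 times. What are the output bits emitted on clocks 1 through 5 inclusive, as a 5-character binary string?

reg_0 = 0x3CA
clock 1: out=0, reg = 0x1E5
clock 2: out=1, reg = 0x8F2
clock 3: out=0, reg = 0x479
clock 4: out=1, reg = 0x23C
clock 5: out=0, reg = 0x11E

01010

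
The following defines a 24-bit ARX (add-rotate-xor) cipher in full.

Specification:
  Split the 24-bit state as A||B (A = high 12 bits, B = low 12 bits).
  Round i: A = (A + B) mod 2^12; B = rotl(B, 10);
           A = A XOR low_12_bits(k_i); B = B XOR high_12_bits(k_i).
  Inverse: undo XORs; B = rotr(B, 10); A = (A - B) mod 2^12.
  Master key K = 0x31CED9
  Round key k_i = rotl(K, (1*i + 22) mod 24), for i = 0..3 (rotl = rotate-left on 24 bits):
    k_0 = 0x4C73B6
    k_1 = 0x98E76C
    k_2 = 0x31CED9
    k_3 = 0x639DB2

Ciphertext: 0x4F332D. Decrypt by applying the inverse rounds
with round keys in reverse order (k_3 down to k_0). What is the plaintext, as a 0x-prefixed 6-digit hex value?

s_0 = ciphertext = 0x4F332D
s_1 = InvRound(s_0, k_3) = 0x4F0451
s_2 = InvRound(s_1, k_2) = 0xCF4D35
s_3 = InvRound(s_2, k_1) = 0x8AB2ED
s_4 = InvRound(s_3, k_0) = 0x2748A9

0x2748A9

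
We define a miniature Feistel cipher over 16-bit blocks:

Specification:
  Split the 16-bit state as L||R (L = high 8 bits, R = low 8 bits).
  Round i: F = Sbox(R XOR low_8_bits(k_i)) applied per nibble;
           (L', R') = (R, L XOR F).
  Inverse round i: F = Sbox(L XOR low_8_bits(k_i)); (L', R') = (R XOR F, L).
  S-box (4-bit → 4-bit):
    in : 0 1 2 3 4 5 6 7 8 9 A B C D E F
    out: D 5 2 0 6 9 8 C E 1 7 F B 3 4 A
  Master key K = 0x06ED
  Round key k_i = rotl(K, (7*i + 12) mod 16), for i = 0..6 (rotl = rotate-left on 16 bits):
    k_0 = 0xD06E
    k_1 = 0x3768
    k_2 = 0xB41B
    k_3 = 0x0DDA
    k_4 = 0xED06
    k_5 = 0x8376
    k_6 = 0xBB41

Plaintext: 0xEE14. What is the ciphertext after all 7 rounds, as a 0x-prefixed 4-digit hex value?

0x9462

s_0 = plaintext = 0xEE14
s_1 = Round(s_0, k_0) = 0x1429
s_2 = Round(s_1, k_1) = 0x2971
s_3 = Round(s_2, k_2) = 0x71AE
s_4 = Round(s_3, k_3) = 0xAEB7
s_5 = Round(s_4, k_4) = 0xB75B
s_6 = Round(s_5, k_5) = 0x5B94
s_7 = Round(s_6, k_6) = 0x9462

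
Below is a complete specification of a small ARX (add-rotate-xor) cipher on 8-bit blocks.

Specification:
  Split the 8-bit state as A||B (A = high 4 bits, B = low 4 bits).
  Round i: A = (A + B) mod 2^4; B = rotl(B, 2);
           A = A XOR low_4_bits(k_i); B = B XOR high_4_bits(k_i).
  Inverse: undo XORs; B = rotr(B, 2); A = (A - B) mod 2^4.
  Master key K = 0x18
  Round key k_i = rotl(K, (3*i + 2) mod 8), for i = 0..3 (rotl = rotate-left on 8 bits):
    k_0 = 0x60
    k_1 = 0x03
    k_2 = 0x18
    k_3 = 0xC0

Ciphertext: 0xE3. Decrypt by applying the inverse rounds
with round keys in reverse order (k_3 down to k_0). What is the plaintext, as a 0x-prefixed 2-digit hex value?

s_0 = ciphertext = 0xE3
s_1 = InvRound(s_0, k_3) = 0xFF
s_2 = InvRound(s_1, k_2) = 0xCB
s_3 = InvRound(s_2, k_1) = 0x1E
s_4 = InvRound(s_3, k_0) = 0xF2

0xF2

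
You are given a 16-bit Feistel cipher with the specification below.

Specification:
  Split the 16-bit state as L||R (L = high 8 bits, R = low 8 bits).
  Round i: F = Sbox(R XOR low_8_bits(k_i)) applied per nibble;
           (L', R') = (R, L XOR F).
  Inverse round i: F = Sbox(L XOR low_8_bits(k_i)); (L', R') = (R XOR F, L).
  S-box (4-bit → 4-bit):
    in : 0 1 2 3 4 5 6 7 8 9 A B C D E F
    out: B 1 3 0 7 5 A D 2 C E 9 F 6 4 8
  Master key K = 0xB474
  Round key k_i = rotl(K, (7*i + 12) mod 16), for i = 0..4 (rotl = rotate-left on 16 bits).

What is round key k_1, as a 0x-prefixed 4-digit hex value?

K = 0xB474
k_0 = rotl(K, (7*0+12) mod 16) = rotl(K, 12) = 0x4B47
k_1 = rotl(K, (7*1+12) mod 16) = rotl(K, 3) = 0xA3A5

0xA3A5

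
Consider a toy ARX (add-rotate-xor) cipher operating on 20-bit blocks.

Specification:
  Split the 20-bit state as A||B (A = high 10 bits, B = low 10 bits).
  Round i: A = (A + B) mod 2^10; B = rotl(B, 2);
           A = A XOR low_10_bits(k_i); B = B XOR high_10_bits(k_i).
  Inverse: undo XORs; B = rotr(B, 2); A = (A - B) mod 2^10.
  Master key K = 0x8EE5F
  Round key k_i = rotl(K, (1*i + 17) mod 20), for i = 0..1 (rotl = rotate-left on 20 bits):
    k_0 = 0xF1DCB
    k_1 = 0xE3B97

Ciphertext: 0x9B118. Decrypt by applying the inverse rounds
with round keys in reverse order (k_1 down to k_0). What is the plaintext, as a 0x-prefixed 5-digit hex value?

0x11658

s_0 = ciphertext = 0x9B118
s_1 = InvRound(s_0, k_1) = 0xD5AA5
s_2 = InvRound(s_1, k_0) = 0x11658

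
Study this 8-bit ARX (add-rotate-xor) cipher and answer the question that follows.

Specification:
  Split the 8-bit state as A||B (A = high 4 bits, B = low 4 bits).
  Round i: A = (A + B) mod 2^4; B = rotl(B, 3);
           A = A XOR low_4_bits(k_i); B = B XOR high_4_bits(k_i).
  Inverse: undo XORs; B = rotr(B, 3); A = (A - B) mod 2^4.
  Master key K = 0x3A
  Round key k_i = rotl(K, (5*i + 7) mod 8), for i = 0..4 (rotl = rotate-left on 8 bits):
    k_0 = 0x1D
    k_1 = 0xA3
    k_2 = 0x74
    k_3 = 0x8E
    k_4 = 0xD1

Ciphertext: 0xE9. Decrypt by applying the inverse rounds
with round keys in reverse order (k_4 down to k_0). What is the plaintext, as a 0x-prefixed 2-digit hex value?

0x63

s_0 = ciphertext = 0xE9
s_1 = InvRound(s_0, k_4) = 0x78
s_2 = InvRound(s_1, k_3) = 0x90
s_3 = InvRound(s_2, k_2) = 0xFE
s_4 = InvRound(s_3, k_1) = 0x48
s_5 = InvRound(s_4, k_0) = 0x63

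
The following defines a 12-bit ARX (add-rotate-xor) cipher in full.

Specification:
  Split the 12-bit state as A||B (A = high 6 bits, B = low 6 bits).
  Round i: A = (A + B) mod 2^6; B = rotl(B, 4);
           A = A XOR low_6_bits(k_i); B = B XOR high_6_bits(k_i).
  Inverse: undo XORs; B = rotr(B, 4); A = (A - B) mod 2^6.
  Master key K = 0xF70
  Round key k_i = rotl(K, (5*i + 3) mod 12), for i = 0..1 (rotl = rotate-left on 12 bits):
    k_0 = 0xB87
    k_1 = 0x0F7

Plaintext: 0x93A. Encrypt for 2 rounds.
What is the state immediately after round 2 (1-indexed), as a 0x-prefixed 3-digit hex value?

s_0 = plaintext = 0x93A
s_1 = Round(s_0, k_0) = 0x640
s_2 = Round(s_1, k_1) = 0xB83

0xB83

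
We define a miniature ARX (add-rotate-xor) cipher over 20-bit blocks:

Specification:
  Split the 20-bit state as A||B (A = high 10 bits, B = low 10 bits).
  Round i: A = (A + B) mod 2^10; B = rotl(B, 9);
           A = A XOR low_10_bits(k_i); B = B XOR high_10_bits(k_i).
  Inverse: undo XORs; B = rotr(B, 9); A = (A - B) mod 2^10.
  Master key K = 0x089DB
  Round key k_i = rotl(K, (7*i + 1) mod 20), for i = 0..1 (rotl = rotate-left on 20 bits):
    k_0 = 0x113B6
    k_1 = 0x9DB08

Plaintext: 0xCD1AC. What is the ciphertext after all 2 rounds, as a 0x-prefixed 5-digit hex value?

0x3823F

s_0 = plaintext = 0xCD1AC
s_1 = Round(s_0, k_0) = 0xD5892
s_2 = Round(s_1, k_1) = 0x3823F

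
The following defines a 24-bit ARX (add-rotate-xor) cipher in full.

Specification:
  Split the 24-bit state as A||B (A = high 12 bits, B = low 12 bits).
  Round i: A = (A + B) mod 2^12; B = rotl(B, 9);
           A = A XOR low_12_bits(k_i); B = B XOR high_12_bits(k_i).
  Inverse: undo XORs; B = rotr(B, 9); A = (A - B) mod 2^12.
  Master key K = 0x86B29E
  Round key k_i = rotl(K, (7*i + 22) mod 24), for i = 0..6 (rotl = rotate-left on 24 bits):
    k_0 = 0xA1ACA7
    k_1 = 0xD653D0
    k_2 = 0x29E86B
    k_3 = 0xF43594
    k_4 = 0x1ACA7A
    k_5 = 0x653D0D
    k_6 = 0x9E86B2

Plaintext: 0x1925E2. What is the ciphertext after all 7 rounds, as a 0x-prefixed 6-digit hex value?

0xE93EB3

s_0 = plaintext = 0x1925E2
s_1 = Round(s_0, k_0) = 0xBD3EA6
s_2 = Round(s_1, k_1) = 0x9A90B1
s_3 = Round(s_2, k_2) = 0x231088
s_4 = Round(s_3, k_3) = 0x72DF52
s_5 = Round(s_4, k_4) = 0xC05446
s_6 = Round(s_5, k_5) = 0xD46ADB
s_7 = Round(s_6, k_6) = 0xE93EB3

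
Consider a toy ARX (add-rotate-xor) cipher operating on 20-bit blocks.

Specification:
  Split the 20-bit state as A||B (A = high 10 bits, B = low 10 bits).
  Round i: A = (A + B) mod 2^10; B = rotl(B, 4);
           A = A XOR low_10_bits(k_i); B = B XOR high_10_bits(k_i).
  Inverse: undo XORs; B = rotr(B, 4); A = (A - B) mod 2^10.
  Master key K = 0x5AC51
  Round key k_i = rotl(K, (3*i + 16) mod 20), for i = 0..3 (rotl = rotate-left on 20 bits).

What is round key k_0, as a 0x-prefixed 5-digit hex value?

K = 0x5AC51
k_0 = rotl(K, (3*0+16) mod 20) = rotl(K, 16) = 0x15AC5

0x15AC5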